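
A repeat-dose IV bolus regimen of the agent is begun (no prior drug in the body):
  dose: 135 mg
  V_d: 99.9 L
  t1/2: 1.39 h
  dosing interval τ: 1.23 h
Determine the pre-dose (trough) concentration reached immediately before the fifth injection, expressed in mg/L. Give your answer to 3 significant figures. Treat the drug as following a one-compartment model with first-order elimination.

1.46 mg/L

C₀ per dose = Dose / Vd = 135 / 99.9 = 1.351 mg/L
k = ln2 / t½ = 0.693147 / 1.39 = 0.4987 h⁻¹
Fraction remaining after one interval: r = e^(−kτ) = e^(−0.4987 × 1.23) = 0.5415
Before dose 5, 4 doses have been given (aged 1τ, 2τ, 3τ, 4τ).
C_trough = C₀ × (r + r² + … + r^4) = C₀ × r(1−r^4)/(1−r)
        = 1.351 × 0.5415 × (1 − 0.08598) / (1 − 0.5415) = 1.458 mg/L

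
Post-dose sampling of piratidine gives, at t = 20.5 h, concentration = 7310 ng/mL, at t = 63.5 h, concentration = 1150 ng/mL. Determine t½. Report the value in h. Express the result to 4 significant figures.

16.12 h

k = ln(C₁/C₂) / (t₂ − t₁) = ln(7310/1150) / (63.5 − 20.5)
  = 1.849 / 43.00 = 0.04300 h⁻¹
t½ = ln2 / k = 0.693147 / 0.04300 = 16.12 h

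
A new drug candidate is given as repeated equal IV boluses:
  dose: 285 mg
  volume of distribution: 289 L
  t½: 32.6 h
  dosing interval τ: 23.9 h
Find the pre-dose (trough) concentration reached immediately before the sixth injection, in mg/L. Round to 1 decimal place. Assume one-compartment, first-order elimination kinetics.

C₀ per dose = Dose / Vd = 285 / 289 = 0.9862 mg/L
k = ln2 / t½ = 0.693147 / 32.6 = 0.02126 h⁻¹
Fraction remaining after one interval: r = e^(−kτ) = e^(−0.02126 × 23.9) = 0.6016
Before dose 6, 5 doses have been given (aged 1τ, 2τ, 3τ, 4τ, 5τ).
C_trough = C₀ × (r + r² + … + r^5) = C₀ × r(1−r^5)/(1−r)
        = 0.9862 × 0.6016 × (1 − 0.07880) / (1 − 0.6016) = 1.372 mg/L

1.4 mg/L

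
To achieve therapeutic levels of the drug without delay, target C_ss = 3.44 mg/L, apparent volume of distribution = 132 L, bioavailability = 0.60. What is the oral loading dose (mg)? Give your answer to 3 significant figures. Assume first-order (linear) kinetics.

LD = Css × Vd / F = 3.44 × 132 / 0.60 = 756.8 mg

757 mg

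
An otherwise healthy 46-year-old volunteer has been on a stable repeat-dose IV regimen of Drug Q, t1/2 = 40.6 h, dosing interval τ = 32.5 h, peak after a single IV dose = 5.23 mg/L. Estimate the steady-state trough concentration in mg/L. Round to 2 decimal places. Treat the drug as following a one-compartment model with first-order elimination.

7.05 mg/L

k = ln2 / t½ = 0.693147 / 40.6 = 0.01707 h⁻¹
e^(−kτ) = e^(−0.01707 × 32.5) = 0.5742
Accumulation ratio R = 1 / (1 − e^(−kτ)) = 1 / (1 − 0.5742) = 2.349
Steady-state trough = C₀ × R × e^(−kτ) = 5.23 × 2.349 × 0.5742 = 7.054 mg/L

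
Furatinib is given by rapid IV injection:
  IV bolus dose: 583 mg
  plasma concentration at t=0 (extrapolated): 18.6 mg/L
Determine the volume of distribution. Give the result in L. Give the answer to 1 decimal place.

Vd = Dose / C₀ = 583.0 / 18.6 = 31.34 L

31.3 L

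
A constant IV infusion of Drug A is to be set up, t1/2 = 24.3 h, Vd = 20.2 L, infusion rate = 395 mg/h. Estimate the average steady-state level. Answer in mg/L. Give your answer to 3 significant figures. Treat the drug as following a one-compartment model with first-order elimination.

k = ln2 / t½ = 0.693147 / 24.3 = 0.02852 h⁻¹
CL = k × Vd = 0.02852 × 20.2 = 0.5761 L/h
At steady state Css = R₀ / CL = 395 / 0.5761 = 685.6 mg/L

686 mg/L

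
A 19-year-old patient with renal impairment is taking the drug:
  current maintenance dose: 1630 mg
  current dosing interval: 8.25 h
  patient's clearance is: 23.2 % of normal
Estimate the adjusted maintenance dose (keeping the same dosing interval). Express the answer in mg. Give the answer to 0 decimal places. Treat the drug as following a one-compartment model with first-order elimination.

378 mg

To keep the same average steady-state level, dosing rate must scale with clearance.
CL ratio = 23.2 / 100 = 0.2320
New dose (same interval) = 1630 × 0.2320 = 378.2 mg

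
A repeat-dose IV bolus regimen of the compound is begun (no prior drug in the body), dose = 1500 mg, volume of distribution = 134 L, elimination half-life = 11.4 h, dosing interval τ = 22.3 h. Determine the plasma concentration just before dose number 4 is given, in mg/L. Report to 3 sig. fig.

C₀ per dose = Dose / Vd = 1500 / 134 = 11.19 mg/L
k = ln2 / t½ = 0.693147 / 11.4 = 0.06080 h⁻¹
Fraction remaining after one interval: r = e^(−kτ) = e^(−0.06080 × 22.3) = 0.2577
Before dose 4, 3 doses have been given (aged 1τ, 2τ, 3τ).
C_trough = C₀ × (r + r² + … + r^3) = C₀ × r(1−r^3)/(1−r)
        = 11.19 × 0.2577 × (1 − 0.01711) / (1 − 0.2577) = 3.818 mg/L

3.82 mg/L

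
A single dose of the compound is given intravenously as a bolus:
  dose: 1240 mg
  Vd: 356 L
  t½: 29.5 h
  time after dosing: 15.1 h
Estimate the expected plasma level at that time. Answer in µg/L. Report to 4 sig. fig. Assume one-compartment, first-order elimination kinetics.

2443 µg/L

C₀ = Dose / Vd = 1240 / 356 = 3.483 mg/L
k = ln2 / t½ = 0.693147 / 29.5 = 0.02350 h⁻¹
C = C₀ · e^(−k·t) = 3.483 × e^(−0.02350 × 15.1)
  = 3.483 × 0.7013 = 2.443 mg/L
Convert: 2.443 mg/L × 1000 = 2443 µg/L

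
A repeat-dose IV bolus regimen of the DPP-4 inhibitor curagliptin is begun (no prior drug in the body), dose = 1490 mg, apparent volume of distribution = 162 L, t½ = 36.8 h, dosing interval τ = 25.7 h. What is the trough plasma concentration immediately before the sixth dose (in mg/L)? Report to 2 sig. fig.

C₀ per dose = Dose / Vd = 1490 / 162 = 9.198 mg/L
k = ln2 / t½ = 0.693147 / 36.8 = 0.01884 h⁻¹
Fraction remaining after one interval: r = e^(−kτ) = e^(−0.01884 × 25.7) = 0.6162
Before dose 6, 5 doses have been given (aged 1τ, 2τ, 3τ, 4τ, 5τ).
C_trough = C₀ × (r + r² + … + r^5) = C₀ × r(1−r^5)/(1−r)
        = 9.198 × 0.6162 × (1 − 0.08884) / (1 − 0.6162) = 13.46 mg/L

13 mg/L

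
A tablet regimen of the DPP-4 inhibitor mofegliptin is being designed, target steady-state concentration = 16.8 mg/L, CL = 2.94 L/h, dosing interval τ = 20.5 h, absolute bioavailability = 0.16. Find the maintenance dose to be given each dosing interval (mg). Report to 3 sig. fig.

At steady state, F × (Dose/τ) = Css × CL.
Dose = Css × CL × τ / F = 16.8 × 2.940 × 20.5 / 0.16 = 6328 mg

6330 mg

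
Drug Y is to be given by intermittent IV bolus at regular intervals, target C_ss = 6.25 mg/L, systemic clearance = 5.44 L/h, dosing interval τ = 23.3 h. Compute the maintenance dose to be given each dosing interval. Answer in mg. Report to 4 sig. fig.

792.2 mg

At steady state, Dose/τ = Css × CL.
Dose = Css × CL × τ = 6.25 × 5.440 × 23.3 = 792.2 mg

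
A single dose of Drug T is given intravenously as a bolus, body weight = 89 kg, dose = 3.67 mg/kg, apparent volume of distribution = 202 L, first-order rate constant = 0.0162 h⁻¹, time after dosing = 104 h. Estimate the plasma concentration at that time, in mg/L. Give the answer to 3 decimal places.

0.300 mg/L

Total dose = 3.67 × 89 = 326.6 mg
C₀ = Dose / Vd = 326.6 / 202 = 1.617 mg/L
C = C₀ · e^(−k·t) = 1.617 × e^(−0.01620 × 104)
  = 1.617 × 0.1855 = 0.3000 mg/L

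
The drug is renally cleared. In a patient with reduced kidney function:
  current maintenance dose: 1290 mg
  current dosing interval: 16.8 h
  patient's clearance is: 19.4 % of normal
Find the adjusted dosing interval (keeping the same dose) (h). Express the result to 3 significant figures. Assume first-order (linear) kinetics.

To keep the same average steady-state level, dosing rate must scale with clearance.
CL ratio = 19.4 / 100 = 0.1940
New interval (same dose) = 16.8 / 0.1940 = 86.60 h

86.6 h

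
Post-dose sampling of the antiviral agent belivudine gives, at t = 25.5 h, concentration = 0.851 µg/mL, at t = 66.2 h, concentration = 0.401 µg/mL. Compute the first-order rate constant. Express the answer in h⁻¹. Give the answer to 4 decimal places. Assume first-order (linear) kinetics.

0.0185 h⁻¹

k = ln(C₁/C₂) / (t₂ − t₁) = ln(0.851/0.401) / (66.2 − 25.5)
  = 0.7525 / 40.70 = 0.01849 h⁻¹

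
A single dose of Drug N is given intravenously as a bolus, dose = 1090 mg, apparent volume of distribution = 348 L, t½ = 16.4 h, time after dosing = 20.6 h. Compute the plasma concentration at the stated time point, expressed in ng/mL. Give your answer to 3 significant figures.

C₀ = Dose / Vd = 1090 / 348 = 3.132 mg/L
k = ln2 / t½ = 0.693147 / 16.4 = 0.04227 h⁻¹
C = C₀ · e^(−k·t) = 3.132 × e^(−0.04227 × 20.6)
  = 3.132 × 0.4186 = 1.311 mg/L
Convert: 1.311 mg/L × 1000 = 1311 ng/mL

1310 ng/mL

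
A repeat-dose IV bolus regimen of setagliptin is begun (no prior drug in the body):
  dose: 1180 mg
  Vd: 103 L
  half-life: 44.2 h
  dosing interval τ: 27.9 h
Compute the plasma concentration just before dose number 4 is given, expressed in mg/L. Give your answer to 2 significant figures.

15 mg/L

C₀ per dose = Dose / Vd = 1180 / 103 = 11.46 mg/L
k = ln2 / t½ = 0.693147 / 44.2 = 0.01568 h⁻¹
Fraction remaining after one interval: r = e^(−kτ) = e^(−0.01568 × 27.9) = 0.6457
Before dose 4, 3 doses have been given (aged 1τ, 2τ, 3τ).
C_trough = C₀ × (r + r² + … + r^3) = C₀ × r(1−r^3)/(1−r)
        = 11.46 × 0.6457 × (1 − 0.2692) / (1 − 0.6457) = 15.26 mg/L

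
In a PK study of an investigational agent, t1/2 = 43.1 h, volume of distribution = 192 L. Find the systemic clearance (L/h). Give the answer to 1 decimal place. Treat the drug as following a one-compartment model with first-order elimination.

k = ln2 / t½ = 0.693147 / 43.1 = 0.01608 h⁻¹
CL = k × Vd = 0.01608 × 192 = 3.087 L/h

3.1 L/h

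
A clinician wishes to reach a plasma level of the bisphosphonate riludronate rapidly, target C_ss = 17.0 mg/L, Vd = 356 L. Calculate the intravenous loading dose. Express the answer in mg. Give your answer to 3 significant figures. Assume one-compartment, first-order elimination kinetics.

LD = Css × Vd = 17.0 × 356 = 6052 mg

6050 mg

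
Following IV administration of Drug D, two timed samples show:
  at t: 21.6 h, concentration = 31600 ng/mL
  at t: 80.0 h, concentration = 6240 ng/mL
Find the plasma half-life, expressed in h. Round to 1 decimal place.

k = ln(C₁/C₂) / (t₂ − t₁) = ln(31600/6240) / (80.0 − 21.6)
  = 1.622 / 58.40 = 0.02777 h⁻¹
t½ = ln2 / k = 0.693147 / 0.02777 = 24.96 h

25.0 h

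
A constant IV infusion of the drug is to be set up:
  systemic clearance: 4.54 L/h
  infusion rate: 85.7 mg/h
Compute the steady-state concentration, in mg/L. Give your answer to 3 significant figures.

18.9 mg/L

At steady state Css = R₀ / CL = 85.7 / 4.540 = 18.88 mg/L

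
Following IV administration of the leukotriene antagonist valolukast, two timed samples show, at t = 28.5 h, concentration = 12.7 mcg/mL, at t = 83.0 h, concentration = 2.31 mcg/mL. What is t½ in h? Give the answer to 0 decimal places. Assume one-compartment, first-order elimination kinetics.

k = ln(C₁/C₂) / (t₂ − t₁) = ln(12.7/2.31) / (83.0 − 28.5)
  = 1.704 / 54.50 = 0.03127 h⁻¹
t½ = ln2 / k = 0.693147 / 0.03127 = 22.17 h

22 h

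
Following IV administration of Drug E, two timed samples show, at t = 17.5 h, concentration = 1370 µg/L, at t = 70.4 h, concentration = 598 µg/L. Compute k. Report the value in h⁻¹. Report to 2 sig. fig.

0.016 h⁻¹

k = ln(C₁/C₂) / (t₂ − t₁) = ln(1370/598) / (70.4 − 17.5)
  = 0.8290 / 52.90 = 0.01567 h⁻¹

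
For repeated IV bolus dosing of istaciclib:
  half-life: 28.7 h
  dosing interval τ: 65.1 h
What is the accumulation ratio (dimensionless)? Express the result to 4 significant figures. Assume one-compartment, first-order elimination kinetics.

1.262

k = ln2 / t½ = 0.693147 / 28.7 = 0.02415 h⁻¹
e^(−kτ) = e^(−0.02415 × 65.1) = 0.2076
Accumulation ratio R = 1 / (1 − e^(−kτ)) = 1 / (1 − 0.2076) = 1.262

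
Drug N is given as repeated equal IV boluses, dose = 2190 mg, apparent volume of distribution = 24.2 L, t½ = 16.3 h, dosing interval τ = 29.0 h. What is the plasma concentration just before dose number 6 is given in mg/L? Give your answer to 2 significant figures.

37 mg/L

C₀ per dose = Dose / Vd = 2190 / 24.2 = 90.50 mg/L
k = ln2 / t½ = 0.693147 / 16.3 = 0.04252 h⁻¹
Fraction remaining after one interval: r = e^(−kτ) = e^(−0.04252 × 29.0) = 0.2914
Before dose 6, 5 doses have been given (aged 1τ, 2τ, 3τ, 4τ, 5τ).
C_trough = C₀ × (r + r² + … + r^5) = C₀ × r(1−r^5)/(1−r)
        = 90.50 × 0.2914 × (1 − 0.002101) / (1 − 0.2914) = 37.14 mg/L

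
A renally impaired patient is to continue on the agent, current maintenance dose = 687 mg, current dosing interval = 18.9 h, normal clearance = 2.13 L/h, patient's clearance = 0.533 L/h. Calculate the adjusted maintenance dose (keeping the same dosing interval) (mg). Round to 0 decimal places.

To keep the same average steady-state level, dosing rate must scale with clearance.
CL ratio = 0.533 / 2.13 = 0.2502
New dose (same interval) = 687 × 0.2502 = 171.9 mg

172 mg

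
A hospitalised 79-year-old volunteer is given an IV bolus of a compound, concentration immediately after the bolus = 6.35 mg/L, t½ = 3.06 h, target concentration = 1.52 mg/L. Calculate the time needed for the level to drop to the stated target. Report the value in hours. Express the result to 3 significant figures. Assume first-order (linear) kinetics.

6.31 h

k = ln2 / t½ = 0.693147 / 3.06 = 0.2265 h⁻¹
t = ln(C₀ / C) / k = ln(6.350 / 1.52) / 0.2265
  = ln(4.178) / 0.2265 = 1.430 / 0.2265 = 6.313 h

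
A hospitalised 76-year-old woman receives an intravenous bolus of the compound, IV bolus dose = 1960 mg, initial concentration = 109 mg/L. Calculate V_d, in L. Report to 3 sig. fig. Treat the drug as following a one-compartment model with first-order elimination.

Vd = Dose / C₀ = 1960 / 109 = 17.98 L

18.0 L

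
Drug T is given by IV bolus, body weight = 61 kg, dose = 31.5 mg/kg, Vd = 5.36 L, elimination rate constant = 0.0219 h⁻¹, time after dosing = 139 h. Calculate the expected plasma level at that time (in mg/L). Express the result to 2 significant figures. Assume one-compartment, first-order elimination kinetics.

Total dose = 31.5 × 61 = 1922 mg
C₀ = Dose / Vd = 1922 / 5.36 = 358.6 mg/L
C = C₀ · e^(−k·t) = 358.6 × e^(−0.02190 × 139)
  = 358.6 × 0.04764 = 17.08 mg/L

17 mg/L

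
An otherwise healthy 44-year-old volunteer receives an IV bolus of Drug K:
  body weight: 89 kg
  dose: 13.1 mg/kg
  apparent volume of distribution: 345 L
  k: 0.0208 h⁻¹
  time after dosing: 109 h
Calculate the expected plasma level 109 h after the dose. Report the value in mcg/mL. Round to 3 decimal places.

0.350 mcg/mL

Total dose = 13.1 × 89 = 1166 mg
C₀ = Dose / Vd = 1166 / 345 = 3.380 mg/L
C = C₀ · e^(−k·t) = 3.380 × e^(−0.02080 × 109)
  = 3.380 × 0.1036 = 0.3502 mg/L
(0.3502 mg/L = 0.3502 mcg/mL)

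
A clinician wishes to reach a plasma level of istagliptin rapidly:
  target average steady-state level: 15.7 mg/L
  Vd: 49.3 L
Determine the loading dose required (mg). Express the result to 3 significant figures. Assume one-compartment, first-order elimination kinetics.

774 mg

LD = Css × Vd = 15.7 × 49.3 = 774.0 mg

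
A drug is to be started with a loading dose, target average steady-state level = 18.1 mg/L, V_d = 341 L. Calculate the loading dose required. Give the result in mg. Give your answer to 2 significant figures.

6200 mg

LD = Css × Vd = 18.1 × 341 = 6172 mg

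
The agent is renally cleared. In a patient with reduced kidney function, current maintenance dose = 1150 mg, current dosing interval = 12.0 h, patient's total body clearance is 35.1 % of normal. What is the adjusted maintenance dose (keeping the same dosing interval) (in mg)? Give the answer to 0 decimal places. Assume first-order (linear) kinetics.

404 mg

To keep the same average steady-state level, dosing rate must scale with clearance.
CL ratio = 35.1 / 100 = 0.3510
New dose (same interval) = 1150 × 0.3510 = 403.7 mg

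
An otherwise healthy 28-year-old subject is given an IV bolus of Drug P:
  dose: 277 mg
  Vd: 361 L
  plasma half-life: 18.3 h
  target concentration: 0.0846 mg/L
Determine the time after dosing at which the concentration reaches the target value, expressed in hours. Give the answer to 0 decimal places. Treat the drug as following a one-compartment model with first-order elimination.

58 h

C₀ = Dose / Vd = 277.0 / 361 = 0.7673 mg/L
k = ln2 / t½ = 0.693147 / 18.3 = 0.03788 h⁻¹
t = ln(C₀ / C) / k = ln(0.7673 / 0.0846) / 0.03788
  = ln(9.070) / 0.03788 = 2.205 / 0.03788 = 58.21 h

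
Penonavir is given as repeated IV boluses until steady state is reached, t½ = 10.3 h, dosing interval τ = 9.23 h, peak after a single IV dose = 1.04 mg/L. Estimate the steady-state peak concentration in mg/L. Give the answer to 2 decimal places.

2.25 mg/L

k = ln2 / t½ = 0.693147 / 10.3 = 0.06730 h⁻¹
e^(−kτ) = e^(−0.06730 × 9.23) = 0.5373
Accumulation ratio R = 1 / (1 − e^(−kτ)) = 1 / (1 − 0.5373) = 2.161
Steady-state peak = C₀ × R = 1.04 × 2.161 = 2.247 mg/L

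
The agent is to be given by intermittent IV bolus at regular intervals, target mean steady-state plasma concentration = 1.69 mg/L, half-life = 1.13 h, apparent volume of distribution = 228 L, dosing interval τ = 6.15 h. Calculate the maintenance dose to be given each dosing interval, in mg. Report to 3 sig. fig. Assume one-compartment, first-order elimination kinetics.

k = ln2 / t½ = 0.693147 / 1.13 = 0.6134 h⁻¹
CL = k × Vd = 0.6134 × 228 = 139.9 L/h
At steady state, Dose/τ = Css × CL.
Dose = Css × CL × τ = 1.69 × 139.9 × 6.15 = 1454 mg

1450 mg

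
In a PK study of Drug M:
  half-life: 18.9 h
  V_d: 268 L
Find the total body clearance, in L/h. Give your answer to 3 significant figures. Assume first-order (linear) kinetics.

9.83 L/h

k = ln2 / t½ = 0.693147 / 18.9 = 0.03667 h⁻¹
CL = k × Vd = 0.03667 × 268 = 9.828 L/h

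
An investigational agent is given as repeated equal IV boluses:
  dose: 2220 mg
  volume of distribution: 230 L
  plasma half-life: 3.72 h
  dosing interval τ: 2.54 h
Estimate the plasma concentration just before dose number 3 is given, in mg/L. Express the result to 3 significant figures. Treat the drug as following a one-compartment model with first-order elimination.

C₀ per dose = Dose / Vd = 2220 / 230 = 9.652 mg/L
k = ln2 / t½ = 0.693147 / 3.72 = 0.1863 h⁻¹
Fraction remaining after one interval: r = e^(−kτ) = e^(−0.1863 × 2.54) = 0.6230
Before dose 3, 2 doses have been given (aged 1τ, 2τ).
C_trough = C₀ × (r + r²) = 9.652 × (0.6230 + 0.3881) = 9.759 mg/L

9.76 mg/L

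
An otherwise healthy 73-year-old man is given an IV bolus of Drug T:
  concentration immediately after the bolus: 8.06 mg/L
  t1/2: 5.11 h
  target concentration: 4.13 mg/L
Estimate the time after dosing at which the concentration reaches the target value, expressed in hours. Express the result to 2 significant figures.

k = ln2 / t½ = 0.693147 / 5.11 = 0.1356 h⁻¹
t = ln(C₀ / C) / k = ln(8.060 / 4.13) / 0.1356
  = ln(1.952) / 0.1356 = 0.6689 / 0.1356 = 4.933 h

4.9 h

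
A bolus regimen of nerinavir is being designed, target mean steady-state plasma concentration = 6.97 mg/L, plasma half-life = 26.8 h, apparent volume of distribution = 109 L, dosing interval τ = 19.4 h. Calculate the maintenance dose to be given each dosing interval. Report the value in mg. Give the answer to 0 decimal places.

381 mg

k = ln2 / t½ = 0.693147 / 26.8 = 0.02586 h⁻¹
CL = k × Vd = 0.02586 × 109 = 2.819 L/h
At steady state, Dose/τ = Css × CL.
Dose = Css × CL × τ = 6.97 × 2.819 × 19.4 = 381.2 mg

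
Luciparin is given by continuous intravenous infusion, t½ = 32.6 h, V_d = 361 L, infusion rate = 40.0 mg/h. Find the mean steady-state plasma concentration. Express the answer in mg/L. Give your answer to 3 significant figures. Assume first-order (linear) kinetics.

k = ln2 / t½ = 0.693147 / 32.6 = 0.02126 h⁻¹
CL = k × Vd = 0.02126 × 361 = 7.675 L/h
At steady state Css = R₀ / CL = 40.0 / 7.675 = 5.212 mg/L

5.21 mg/L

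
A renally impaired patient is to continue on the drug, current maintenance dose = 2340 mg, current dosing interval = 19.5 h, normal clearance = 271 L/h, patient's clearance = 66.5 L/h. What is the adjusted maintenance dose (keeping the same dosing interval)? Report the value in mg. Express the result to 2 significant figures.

570 mg

To keep the same average steady-state level, dosing rate must scale with clearance.
CL ratio = 66.5 / 271 = 0.2454
New dose (same interval) = 2340 × 0.2454 = 574.2 mg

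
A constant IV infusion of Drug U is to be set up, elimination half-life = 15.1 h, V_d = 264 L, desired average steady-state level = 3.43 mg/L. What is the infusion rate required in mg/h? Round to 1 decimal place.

k = ln2 / t½ = 0.693147 / 15.1 = 0.04590 h⁻¹
CL = k × Vd = 0.04590 × 264 = 12.12 L/h
At steady state, infusion rate R₀ = Css × CL = 3.43 × 12.12 = 41.57 mg/h

41.6 mg/h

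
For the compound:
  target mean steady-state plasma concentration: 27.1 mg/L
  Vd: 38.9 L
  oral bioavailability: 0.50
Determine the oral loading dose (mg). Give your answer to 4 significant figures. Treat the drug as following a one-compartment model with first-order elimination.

2108 mg

LD = Css × Vd / F = 27.1 × 38.9 / 0.50 = 2108 mg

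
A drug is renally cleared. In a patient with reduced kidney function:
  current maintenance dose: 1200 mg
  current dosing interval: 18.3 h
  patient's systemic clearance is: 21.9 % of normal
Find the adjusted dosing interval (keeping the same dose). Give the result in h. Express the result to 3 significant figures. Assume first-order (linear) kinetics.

83.6 h

To keep the same average steady-state level, dosing rate must scale with clearance.
CL ratio = 21.9 / 100 = 0.2190
New interval (same dose) = 18.3 / 0.2190 = 83.56 h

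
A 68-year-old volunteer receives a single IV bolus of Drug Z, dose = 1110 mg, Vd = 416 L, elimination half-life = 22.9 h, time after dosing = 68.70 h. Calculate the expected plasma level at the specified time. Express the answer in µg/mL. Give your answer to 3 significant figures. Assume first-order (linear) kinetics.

C₀ = Dose / Vd = 1110 / 416 = 2.668 mg/L
k = ln2 / t½ = 0.693147 / 22.9 = 0.03027 h⁻¹
t / t½ = 68.70 / 22.9 = 3 half-lives
C = C₀ × (1/2)^3 = 2.668 × 0.1250 = 0.3335 mg/L
(0.3335 mg/L = 0.3335 µg/mL)

0.334 µg/mL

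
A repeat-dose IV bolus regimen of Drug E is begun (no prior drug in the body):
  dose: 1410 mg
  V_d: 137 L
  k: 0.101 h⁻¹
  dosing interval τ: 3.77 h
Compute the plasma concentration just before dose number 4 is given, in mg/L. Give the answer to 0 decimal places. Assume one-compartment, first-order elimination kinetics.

15 mg/L

C₀ per dose = Dose / Vd = 1410 / 137 = 10.29 mg/L
Fraction remaining after one interval: r = e^(−kτ) = e^(−0.1010 × 3.77) = 0.6833
Before dose 4, 3 doses have been given (aged 1τ, 2τ, 3τ).
C_trough = C₀ × (r + r² + … + r^3) = C₀ × r(1−r^3)/(1−r)
        = 10.29 × 0.6833 × (1 − 0.3190) / (1 − 0.6833) = 15.12 mg/L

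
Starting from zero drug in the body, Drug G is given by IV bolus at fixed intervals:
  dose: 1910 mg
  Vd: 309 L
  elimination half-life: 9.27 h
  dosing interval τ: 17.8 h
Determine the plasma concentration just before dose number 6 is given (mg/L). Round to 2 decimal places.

C₀ per dose = Dose / Vd = 1910 / 309 = 6.181 mg/L
k = ln2 / t½ = 0.693147 / 9.27 = 0.07477 h⁻¹
Fraction remaining after one interval: r = e^(−kτ) = e^(−0.07477 × 17.8) = 0.2642
Before dose 6, 5 doses have been given (aged 1τ, 2τ, 3τ, 4τ, 5τ).
C_trough = C₀ × (r + r² + … + r^5) = C₀ × r(1−r^5)/(1−r)
        = 6.181 × 0.2642 × (1 − 0.001287) / (1 − 0.2642) = 2.217 mg/L

2.22 mg/L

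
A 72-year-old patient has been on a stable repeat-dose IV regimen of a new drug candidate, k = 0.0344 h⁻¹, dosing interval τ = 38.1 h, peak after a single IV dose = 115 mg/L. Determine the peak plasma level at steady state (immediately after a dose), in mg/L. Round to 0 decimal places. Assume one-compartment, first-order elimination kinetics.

157 mg/L

e^(−kτ) = e^(−0.03440 × 38.1) = 0.2696
Accumulation ratio R = 1 / (1 − e^(−kτ)) = 1 / (1 − 0.2696) = 1.369
Steady-state peak = C₀ × R = 115 × 1.369 = 157.4 mg/L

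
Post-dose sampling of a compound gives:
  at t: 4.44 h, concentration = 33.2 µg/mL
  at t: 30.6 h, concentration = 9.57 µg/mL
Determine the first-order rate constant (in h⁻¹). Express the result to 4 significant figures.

k = ln(C₁/C₂) / (t₂ − t₁) = ln(33.2/9.57) / (30.6 − 4.44)
  = 1.244 / 26.16 = 0.04755 h⁻¹

0.04755 h⁻¹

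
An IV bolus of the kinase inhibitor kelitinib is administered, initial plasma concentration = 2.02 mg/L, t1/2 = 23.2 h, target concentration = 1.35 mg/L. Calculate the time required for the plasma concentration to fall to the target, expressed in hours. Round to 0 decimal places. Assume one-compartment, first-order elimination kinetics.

13 h

k = ln2 / t½ = 0.693147 / 23.2 = 0.02988 h⁻¹
t = ln(C₀ / C) / k = ln(2.020 / 1.35) / 0.02988
  = ln(1.496) / 0.02988 = 0.4028 / 0.02988 = 13.48 h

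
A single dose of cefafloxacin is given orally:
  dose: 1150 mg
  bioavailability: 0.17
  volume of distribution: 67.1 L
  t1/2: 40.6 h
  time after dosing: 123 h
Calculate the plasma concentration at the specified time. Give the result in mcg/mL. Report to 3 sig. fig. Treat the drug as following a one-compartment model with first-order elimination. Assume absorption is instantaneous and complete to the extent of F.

0.357 mcg/mL

Amount reaching circulation = F × Dose = 0.17 × 1150 = 195.5 mg
C₀ = F·Dose / Vd = 195.5 / 67.1 = 2.914 mg/L
k = ln2 / t½ = 0.693147 / 40.6 = 0.01707 h⁻¹
C = C₀ · e^(−k·t) = 2.914 × e^(−0.01707 × 123)
  = 2.914 × 0.1225 = 0.3570 mg/L
(0.3570 mg/L = 0.3570 mcg/mL)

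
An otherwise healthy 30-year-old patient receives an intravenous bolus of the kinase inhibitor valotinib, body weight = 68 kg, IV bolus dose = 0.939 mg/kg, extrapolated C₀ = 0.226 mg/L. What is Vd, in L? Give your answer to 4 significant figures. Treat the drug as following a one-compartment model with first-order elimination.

282.5 L

Dose = 0.939 × 68 = 63.85 mg
Vd = Dose / C₀ = 63.85 / 0.226 = 282.5 L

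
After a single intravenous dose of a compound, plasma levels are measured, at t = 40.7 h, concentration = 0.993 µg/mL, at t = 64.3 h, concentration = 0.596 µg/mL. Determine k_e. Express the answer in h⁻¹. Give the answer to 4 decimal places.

0.0216 h⁻¹

k = ln(C₁/C₂) / (t₂ − t₁) = ln(0.993/0.596) / (64.3 − 40.7)
  = 0.5105 / 23.60 = 0.02163 h⁻¹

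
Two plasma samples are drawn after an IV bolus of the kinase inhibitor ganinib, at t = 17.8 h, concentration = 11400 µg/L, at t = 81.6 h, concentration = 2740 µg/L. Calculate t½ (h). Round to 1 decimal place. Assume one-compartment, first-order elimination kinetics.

k = ln(C₁/C₂) / (t₂ − t₁) = ln(11400/2740) / (81.6 − 17.8)
  = 1.426 / 63.80 = 0.02235 h⁻¹
t½ = ln2 / k = 0.693147 / 0.02235 = 31.01 h

31.0 h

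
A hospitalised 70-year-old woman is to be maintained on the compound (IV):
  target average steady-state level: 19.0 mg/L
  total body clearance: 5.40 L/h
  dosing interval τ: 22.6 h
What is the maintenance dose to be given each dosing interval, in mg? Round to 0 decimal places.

2319 mg

At steady state, Dose/τ = Css × CL.
Dose = Css × CL × τ = 19.0 × 5.400 × 22.6 = 2319 mg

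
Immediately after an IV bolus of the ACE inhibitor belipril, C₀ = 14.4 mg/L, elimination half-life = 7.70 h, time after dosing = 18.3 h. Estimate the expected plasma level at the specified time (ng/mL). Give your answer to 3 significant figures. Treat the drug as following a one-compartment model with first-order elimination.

2770 ng/mL

k = ln2 / t½ = 0.693147 / 7.70 = 0.09002 h⁻¹
C = C₀ · e^(−k·t) = 14.40 × e^(−0.09002 × 18.3)
  = 14.40 × 0.1926 = 2.773 mg/L
Convert: 2.773 mg/L × 1000 = 2773 ng/mL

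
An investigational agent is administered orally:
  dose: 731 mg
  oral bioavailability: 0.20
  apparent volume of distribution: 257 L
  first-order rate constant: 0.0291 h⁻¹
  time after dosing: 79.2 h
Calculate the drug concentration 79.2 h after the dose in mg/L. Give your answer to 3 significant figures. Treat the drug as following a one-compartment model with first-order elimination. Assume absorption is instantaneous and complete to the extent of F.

Amount reaching circulation = F × Dose = 0.20 × 731.0 = 146.2 mg
C₀ = F·Dose / Vd = 146.2 / 257 = 0.5689 mg/L
C = C₀ · e^(−k·t) = 0.5689 × e^(−0.02910 × 79.2)
  = 0.5689 × 0.09979 = 0.05677 mg/L

0.0568 mg/L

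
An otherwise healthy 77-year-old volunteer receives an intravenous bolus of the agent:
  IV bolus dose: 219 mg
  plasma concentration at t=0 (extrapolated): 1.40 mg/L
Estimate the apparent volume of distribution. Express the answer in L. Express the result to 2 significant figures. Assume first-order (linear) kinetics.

Vd = Dose / C₀ = 219.0 / 1.40 = 156.4 L

160 L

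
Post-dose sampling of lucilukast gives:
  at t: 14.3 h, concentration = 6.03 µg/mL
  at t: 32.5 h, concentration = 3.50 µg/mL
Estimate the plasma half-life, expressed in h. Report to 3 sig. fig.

k = ln(C₁/C₂) / (t₂ − t₁) = ln(6.03/3.50) / (32.5 − 14.3)
  = 0.5440 / 18.20 = 0.02989 h⁻¹
t½ = ln2 / k = 0.693147 / 0.02989 = 23.19 h

23.2 h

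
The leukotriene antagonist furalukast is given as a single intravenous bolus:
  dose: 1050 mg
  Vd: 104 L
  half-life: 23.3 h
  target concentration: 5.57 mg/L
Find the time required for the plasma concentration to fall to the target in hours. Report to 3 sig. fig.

20.0 h

C₀ = Dose / Vd = 1050 / 104 = 10.10 mg/L
k = ln2 / t½ = 0.693147 / 23.3 = 0.02975 h⁻¹
t = ln(C₀ / C) / k = ln(10.10 / 5.57) / 0.02975
  = ln(1.813) / 0.02975 = 0.5950 / 0.02975 = 20.00 h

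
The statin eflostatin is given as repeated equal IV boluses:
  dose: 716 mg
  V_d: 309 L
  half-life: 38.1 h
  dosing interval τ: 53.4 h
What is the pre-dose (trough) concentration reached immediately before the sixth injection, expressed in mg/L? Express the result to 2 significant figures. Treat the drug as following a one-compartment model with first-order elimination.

C₀ per dose = Dose / Vd = 716 / 309 = 2.317 mg/L
k = ln2 / t½ = 0.693147 / 38.1 = 0.01819 h⁻¹
Fraction remaining after one interval: r = e^(−kτ) = e^(−0.01819 × 53.4) = 0.3786
Before dose 6, 5 doses have been given (aged 1τ, 2τ, 3τ, 4τ, 5τ).
C_trough = C₀ × (r + r² + … + r^5) = C₀ × r(1−r^5)/(1−r)
        = 2.317 × 0.3786 × (1 − 0.007779) / (1 − 0.3786) = 1.401 mg/L

1.4 mg/L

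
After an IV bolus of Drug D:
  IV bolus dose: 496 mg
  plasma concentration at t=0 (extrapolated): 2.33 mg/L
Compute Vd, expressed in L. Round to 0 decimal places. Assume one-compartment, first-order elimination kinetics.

Vd = Dose / C₀ = 496.0 / 2.33 = 212.9 L

213 L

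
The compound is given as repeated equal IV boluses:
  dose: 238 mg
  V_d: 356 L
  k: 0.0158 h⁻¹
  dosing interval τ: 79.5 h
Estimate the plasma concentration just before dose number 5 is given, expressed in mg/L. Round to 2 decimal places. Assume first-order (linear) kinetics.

C₀ per dose = Dose / Vd = 238 / 356 = 0.6685 mg/L
Fraction remaining after one interval: r = e^(−kτ) = e^(−0.01580 × 79.5) = 0.2848
Before dose 5, 4 doses have been given (aged 1τ, 2τ, 3τ, 4τ).
C_trough = C₀ × (r + r² + … + r^4) = C₀ × r(1−r^4)/(1−r)
        = 0.6685 × 0.2848 × (1 − 0.006579) / (1 − 0.2848) = 0.2645 mg/L

0.26 mg/L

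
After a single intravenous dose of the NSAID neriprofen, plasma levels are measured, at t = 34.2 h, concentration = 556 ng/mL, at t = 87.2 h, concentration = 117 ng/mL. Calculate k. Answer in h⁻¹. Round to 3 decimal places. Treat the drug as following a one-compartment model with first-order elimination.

0.029 h⁻¹

k = ln(C₁/C₂) / (t₂ − t₁) = ln(556/117) / (87.2 − 34.2)
  = 1.559 / 53.00 = 0.02942 h⁻¹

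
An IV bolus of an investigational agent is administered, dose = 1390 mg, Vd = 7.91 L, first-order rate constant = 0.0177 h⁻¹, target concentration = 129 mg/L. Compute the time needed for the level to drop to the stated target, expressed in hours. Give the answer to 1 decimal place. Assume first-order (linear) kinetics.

17.5 h

C₀ = Dose / Vd = 1390 / 7.91 = 175.7 mg/L
t = ln(C₀ / C) / k = ln(175.7 / 129) / 0.01770
  = ln(1.362) / 0.01770 = 0.3090 / 0.01770 = 17.46 h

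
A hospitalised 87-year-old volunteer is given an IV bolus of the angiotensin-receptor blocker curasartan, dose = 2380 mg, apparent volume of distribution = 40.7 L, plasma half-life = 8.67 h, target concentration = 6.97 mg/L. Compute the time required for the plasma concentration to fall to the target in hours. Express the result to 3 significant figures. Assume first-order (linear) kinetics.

C₀ = Dose / Vd = 2380 / 40.7 = 58.48 mg/L
k = ln2 / t½ = 0.693147 / 8.67 = 0.07995 h⁻¹
t = ln(C₀ / C) / k = ln(58.48 / 6.97) / 0.07995
  = ln(8.390) / 0.07995 = 2.127 / 0.07995 = 26.60 h

26.6 h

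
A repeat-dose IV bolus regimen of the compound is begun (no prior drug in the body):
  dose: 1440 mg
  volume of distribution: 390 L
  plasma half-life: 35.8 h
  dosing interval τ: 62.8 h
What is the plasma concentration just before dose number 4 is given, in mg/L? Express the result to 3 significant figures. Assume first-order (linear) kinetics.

C₀ per dose = Dose / Vd = 1440 / 390 = 3.692 mg/L
k = ln2 / t½ = 0.693147 / 35.8 = 0.01936 h⁻¹
Fraction remaining after one interval: r = e^(−kτ) = e^(−0.01936 × 62.8) = 0.2965
Before dose 4, 3 doses have been given (aged 1τ, 2τ, 3τ).
C_trough = C₀ × (r + r² + … + r^3) = C₀ × r(1−r^3)/(1−r)
        = 3.692 × 0.2965 × (1 − 0.02607) / (1 − 0.2965) = 1.515 mg/L

1.52 mg/L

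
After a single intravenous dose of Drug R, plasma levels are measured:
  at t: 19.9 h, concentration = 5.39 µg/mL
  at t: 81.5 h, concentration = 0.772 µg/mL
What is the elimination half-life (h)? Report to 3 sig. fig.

22.0 h

k = ln(C₁/C₂) / (t₂ − t₁) = ln(5.39/0.772) / (81.5 − 19.9)
  = 1.943 / 61.60 = 0.03154 h⁻¹
t½ = ln2 / k = 0.693147 / 0.03154 = 21.98 h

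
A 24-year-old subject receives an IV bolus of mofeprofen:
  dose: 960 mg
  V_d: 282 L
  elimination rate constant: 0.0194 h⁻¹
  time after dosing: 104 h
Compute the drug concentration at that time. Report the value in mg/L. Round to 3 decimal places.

C₀ = Dose / Vd = 960.0 / 282 = 3.404 mg/L
C = C₀ · e^(−k·t) = 3.404 × e^(−0.01940 × 104)
  = 3.404 × 0.1330 = 0.4527 mg/L

0.453 mg/L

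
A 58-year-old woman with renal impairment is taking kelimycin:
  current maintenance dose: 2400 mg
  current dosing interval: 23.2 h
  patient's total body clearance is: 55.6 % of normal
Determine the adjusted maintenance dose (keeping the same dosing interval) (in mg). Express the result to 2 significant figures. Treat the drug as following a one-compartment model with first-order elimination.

1300 mg

To keep the same average steady-state level, dosing rate must scale with clearance.
CL ratio = 55.6 / 100 = 0.5560
New dose (same interval) = 2400 × 0.5560 = 1334 mg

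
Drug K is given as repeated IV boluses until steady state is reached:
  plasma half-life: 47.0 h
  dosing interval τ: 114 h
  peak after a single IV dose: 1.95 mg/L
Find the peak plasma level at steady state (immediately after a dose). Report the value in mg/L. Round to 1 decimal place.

k = ln2 / t½ = 0.693147 / 47.0 = 0.01475 h⁻¹
e^(−kτ) = e^(−0.01475 × 114) = 0.1861
Accumulation ratio R = 1 / (1 − e^(−kτ)) = 1 / (1 − 0.1861) = 1.229
Steady-state peak = C₀ × R = 1.95 × 1.229 = 2.397 mg/L

2.4 mg/L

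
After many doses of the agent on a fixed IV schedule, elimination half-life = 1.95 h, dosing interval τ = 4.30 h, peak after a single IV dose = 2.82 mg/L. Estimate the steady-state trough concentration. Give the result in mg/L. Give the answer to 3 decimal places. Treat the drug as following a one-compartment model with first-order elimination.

k = ln2 / t½ = 0.693147 / 1.95 = 0.3555 h⁻¹
e^(−kτ) = e^(−0.3555 × 4.30) = 0.2168
Accumulation ratio R = 1 / (1 − e^(−kτ)) = 1 / (1 − 0.2168) = 1.277
Steady-state trough = C₀ × R × e^(−kτ) = 2.82 × 1.277 × 0.2168 = 0.7807 mg/L

0.781 mg/L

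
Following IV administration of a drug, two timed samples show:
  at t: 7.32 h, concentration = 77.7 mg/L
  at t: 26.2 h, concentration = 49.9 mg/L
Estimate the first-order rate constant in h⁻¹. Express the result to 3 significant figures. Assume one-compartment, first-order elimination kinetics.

k = ln(C₁/C₂) / (t₂ − t₁) = ln(77.7/49.9) / (26.2 − 7.32)
  = 0.4428 / 18.88 = 0.02345 h⁻¹

0.0235 h⁻¹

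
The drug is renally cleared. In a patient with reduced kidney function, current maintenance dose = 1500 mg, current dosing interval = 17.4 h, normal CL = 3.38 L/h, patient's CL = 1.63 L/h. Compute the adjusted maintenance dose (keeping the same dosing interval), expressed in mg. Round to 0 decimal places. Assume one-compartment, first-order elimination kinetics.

723 mg

To keep the same average steady-state level, dosing rate must scale with clearance.
CL ratio = 1.63 / 3.38 = 0.4822
New dose (same interval) = 1500 × 0.4822 = 723.3 mg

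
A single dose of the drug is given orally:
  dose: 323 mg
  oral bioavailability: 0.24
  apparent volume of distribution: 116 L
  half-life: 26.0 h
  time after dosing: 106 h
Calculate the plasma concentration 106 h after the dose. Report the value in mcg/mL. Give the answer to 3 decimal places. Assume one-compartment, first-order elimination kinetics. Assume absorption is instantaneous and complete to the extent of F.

Amount reaching circulation = F × Dose = 0.24 × 323.0 = 77.52 mg
C₀ = F·Dose / Vd = 77.52 / 116 = 0.6683 mg/L
k = ln2 / t½ = 0.693147 / 26.0 = 0.02666 h⁻¹
C = C₀ · e^(−k·t) = 0.6683 × e^(−0.02666 × 106)
  = 0.6683 × 0.05925 = 0.03960 mg/L
(0.03960 mg/L = 0.03960 mcg/mL)

0.040 mcg/mL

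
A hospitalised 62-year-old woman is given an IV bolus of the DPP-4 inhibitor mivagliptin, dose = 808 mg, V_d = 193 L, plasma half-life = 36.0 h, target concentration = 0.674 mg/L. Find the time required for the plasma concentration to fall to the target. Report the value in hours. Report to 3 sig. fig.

C₀ = Dose / Vd = 808.0 / 193 = 4.187 mg/L
k = ln2 / t½ = 0.693147 / 36.0 = 0.01925 h⁻¹
t = ln(C₀ / C) / k = ln(4.187 / 0.674) / 0.01925
  = ln(6.212) / 0.01925 = 1.826 / 0.01925 = 94.86 h

94.9 h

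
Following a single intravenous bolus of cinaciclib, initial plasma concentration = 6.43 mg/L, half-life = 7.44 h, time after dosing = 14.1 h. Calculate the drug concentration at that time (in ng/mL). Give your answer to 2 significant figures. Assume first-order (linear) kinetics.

1700 ng/mL

k = ln2 / t½ = 0.693147 / 7.44 = 0.09316 h⁻¹
C = C₀ · e^(−k·t) = 6.430 × e^(−0.09316 × 14.1)
  = 6.430 × 0.2689 = 1.729 mg/L
Convert: 1.729 mg/L × 1000 = 1729 ng/mL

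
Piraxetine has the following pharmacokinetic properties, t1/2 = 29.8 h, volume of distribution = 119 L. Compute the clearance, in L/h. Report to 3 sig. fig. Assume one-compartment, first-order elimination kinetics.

k = ln2 / t½ = 0.693147 / 29.8 = 0.02326 h⁻¹
CL = k × Vd = 0.02326 × 119 = 2.768 L/h

2.77 L/h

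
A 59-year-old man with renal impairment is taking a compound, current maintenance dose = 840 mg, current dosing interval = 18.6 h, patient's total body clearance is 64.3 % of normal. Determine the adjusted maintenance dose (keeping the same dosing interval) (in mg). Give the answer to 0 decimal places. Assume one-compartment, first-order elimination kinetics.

To keep the same average steady-state level, dosing rate must scale with clearance.
CL ratio = 64.3 / 100 = 0.6430
New dose (same interval) = 840 × 0.6430 = 540.1 mg

540 mg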